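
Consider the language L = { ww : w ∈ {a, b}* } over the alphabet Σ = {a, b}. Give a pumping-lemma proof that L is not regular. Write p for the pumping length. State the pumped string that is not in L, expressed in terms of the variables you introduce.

Suppose for contradiction that L is regular, and let p be the pumping length.
Take w = a^p b^p a^p b^p = uu where u = a^pb^p; then w ∈ L and |w| = 4p ≥ p.
The pumping lemma gives a decomposition w = xyz where |xy| ≤ p and |y| > 0.
Because |xy| ≤ p and w begins with p copies of a, we have y = a^k with 1 ≤ k ≤ p.
Pump with i = 2: xy^2z = a^{p+k} b^p a^p b^p, of length 4p+k. Suppose this equals vv. The string starts with a and ends with b, so v does too; thus the boundary between the two copies of v is a b→a transition. There is exactly one such transition, at position 2p+k, so |v| = 2p+k and |vv| = 4p+2k ≠ 4p+k since k ≥ 1. So xy^2z ∉ L.
Contradiction. Therefore L is not regular.

a^{p+k} b^p a^p b^p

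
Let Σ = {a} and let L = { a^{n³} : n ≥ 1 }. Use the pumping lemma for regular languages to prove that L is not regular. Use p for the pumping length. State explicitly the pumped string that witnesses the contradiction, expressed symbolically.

a^{p³+k}

Toward a contradiction, assume L is regular with pumping length p.
Take w = a^{p³} ∈ L with |w| = p³ ≥ p.
By the pumping lemma, w = xyz with |xy| ≤ p and |y| ≥ 1.
Then y = a^k for some k with 1 ≤ k ≤ p.
Pump with i = 2: xy^2z = a^{p³+k}. Since 1 ≤ k ≤ p, p³ < p³+k ≤ p³+p < p³+3p²+3p+1 = (p+1)³, so p³+k is not a perfect cube. So xy^2z ∉ L.
This is a contradiction; hence L is not regular.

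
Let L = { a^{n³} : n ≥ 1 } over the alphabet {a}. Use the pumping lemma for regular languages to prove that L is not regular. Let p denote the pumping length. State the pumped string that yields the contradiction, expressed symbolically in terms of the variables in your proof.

a^{p³+k}

Toward a contradiction, assume L is regular with pumping length p.
Take w = a^{p³} ∈ L with |w| = p³ ≥ p.
The pumping lemma gives a decomposition w = xyz where |xy| ≤ p and |y| ≥ 1.
Then y = a^k for some k with 1 ≤ k ≤ p.
Pump with i = 2: xy^2z = a^{p³+k}. Since 1 ≤ k ≤ p, p³ < p³+k ≤ p³+p < p³+3p²+3p+1 = (p+1)³, so p³+k is not a perfect cube. So xy^2z ∉ L.
This contradicts the pumping lemma, so L is not regular.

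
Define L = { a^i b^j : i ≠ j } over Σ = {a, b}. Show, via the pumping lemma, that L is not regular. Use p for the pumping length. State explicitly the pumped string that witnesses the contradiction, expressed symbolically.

Assume L is regular. Let p be the pumping length given by the pumping lemma.
Choose w = a^p b^{p+p!}. Since p ≠ p+p!, w ∈ L; and |w| ≥ p.
Write w = xyz as guaranteed by the lemma, with |xy| ≤ p and |y| ≥ 1.
The first p characters of w are a's, so xy (and hence y) consists only of a's. Write y = a^k, 1 ≤ k ≤ p.
Since 1 ≤ k ≤ p, k divides p!; set t = 1 + p!/k. Then xy^t z has p + (p!/k)·k = p + p! copies of a. Now the a-count equals the b-count, so i ≠ j fails. So xy^t z = a^{p+p!} b^{p+p!} ∉ L.
Contradiction. Therefore L is not regular.

a^{p+p!} b^{p+p!}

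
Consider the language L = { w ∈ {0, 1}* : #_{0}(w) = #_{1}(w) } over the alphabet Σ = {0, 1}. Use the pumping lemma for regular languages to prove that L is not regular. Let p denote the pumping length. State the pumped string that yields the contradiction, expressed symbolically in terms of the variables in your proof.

Suppose for contradiction that L is regular, and let p be the pumping length.
Choose w = 0^p 1^p ∈ L with |w| = 2p ≥ p.
Write w = xyz as guaranteed by the lemma, with |xy| ≤ p and |y| > 0.
Because |xy| ≤ p and w begins with p copies of 0, we have y = 0^k with 1 ≤ k ≤ p.
Pump with i = 2: xy^2z = 0^{p+k} 1^p has p+k occurrences of 0 but only p of 1. Since k ≥ 1 the counts differ, so xy^2z ∉ L.
This contradicts the pumping lemma, so L is not regular.

0^{p+k} 1^p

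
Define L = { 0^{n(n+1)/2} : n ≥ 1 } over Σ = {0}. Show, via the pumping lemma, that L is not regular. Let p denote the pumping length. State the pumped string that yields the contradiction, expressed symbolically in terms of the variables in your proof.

0^{p(p+1)/2+k}

Assume L is regular; let p be its pumping constant.
Take w = 0^{p(p+1)/2} ∈ L with |w| = p(p+1)/2 ≥ p.
The pumping lemma gives a decomposition w = xyz where |xy| ≤ p and |y| > 0.
Then y = 0^k for some k with 1 ≤ k ≤ p.
Pump with i = 2: xy^2z = 0^{p(p+1)/2+k}. Since 1 ≤ k ≤ p, p(p+1)/2 < p(p+1)/2+k ≤ p(p+1)/2+p < (p+1)(p+2)/2, so p(p+1)/2+k is strictly between consecutive triangular numbers. So xy^2z ∉ L.
This contradicts the pumping lemma, so L is not regular.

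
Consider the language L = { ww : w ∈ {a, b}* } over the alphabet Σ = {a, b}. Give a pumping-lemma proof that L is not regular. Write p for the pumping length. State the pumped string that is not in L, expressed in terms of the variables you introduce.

a^{p+k} b^p a^p b^p

Suppose for contradiction that L is regular, and let p be the pumping length.
Take w = a^p b^p a^p b^p = uu where u = a^pb^p; then w ∈ L and |w| = 4p ≥ p.
Write w = xyz as guaranteed by the lemma, with |xy| ≤ p and |y| ≥ 1.
Because |xy| ≤ p and w begins with p copies of a, we have y = a^k with 1 ≤ k ≤ p.
Pump with i = 2: xy^2z = a^{p+k} b^p a^p b^p, of length 4p+k. Suppose this equals vv. The string starts with a and ends with b, so v does too; thus the boundary between the two copies of v is a b→a transition. There is exactly one such transition, at position 2p+k, so |v| = 2p+k and |vv| = 4p+2k ≠ 4p+k since k ≥ 1. So xy^2z ∉ L.
Contradiction. Therefore L is not regular.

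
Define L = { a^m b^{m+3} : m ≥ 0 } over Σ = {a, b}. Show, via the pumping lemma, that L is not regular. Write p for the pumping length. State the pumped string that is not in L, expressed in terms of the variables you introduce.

a^{p+k} b^{p+3}

Suppose for contradiction that L is regular, and let p be the pumping length.
Take w = a^p b^{p+3}. Then w ∈ L and |w| = 2p+3 ≥ p.
The pumping lemma gives a decomposition w = xyz where |xy| ≤ p and y is nonempty.
Since the first p symbols of w are all a's and |xy| ≤ p, y lies entirely in the leading a-block: y = a^k for some k with 1 ≤ k ≤ p.
Pump with i = 2: xy^2z = a^{p+k} b^{p+3}. For this to lie in L we would need p+3 = (p+k)+3, which forces k = 0. But k ≥ 1, so xy^2z ∉ L.
Contradiction. Therefore L is not regular.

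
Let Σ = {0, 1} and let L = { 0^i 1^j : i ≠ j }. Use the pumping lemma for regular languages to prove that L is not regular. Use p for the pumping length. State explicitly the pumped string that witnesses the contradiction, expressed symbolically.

0^{p+p!} 1^{p+p!}

Assume L is regular. Let p be the pumping length given by the pumping lemma.
Choose w = 0^p 1^{p+p!}. Since p ≠ p+p!, w ∈ L; and |w| ≥ p.
Write w = xyz as guaranteed by the lemma, with |xy| ≤ p and y is nonempty.
Because |xy| ≤ p and w begins with p copies of 0, we have y = 0^k with 1 ≤ k ≤ p.
Since 1 ≤ k ≤ p, k divides p!; set t = 1 + p!/k. Then xy^t z has p + (p!/k)·k = p + p! copies of 0. Now the 0-count equals the 1-count, so i ≠ j fails. So xy^t z = 0^{p+p!} 1^{p+p!} ∉ L.
This is a contradiction; hence L is not regular.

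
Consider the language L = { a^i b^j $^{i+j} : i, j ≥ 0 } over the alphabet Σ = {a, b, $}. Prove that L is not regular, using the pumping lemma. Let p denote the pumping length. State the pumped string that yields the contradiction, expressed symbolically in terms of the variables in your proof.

a^{p+k} b^p $^{2p}

Assume L is regular; let p be its pumping constant.
Take w = a^p b^p $^{2p} ∈ L (with i=j=p, i+j=2p), |w| = 4p ≥ p.
By the pumping lemma, w = xyz with |xy| ≤ p and |y| > 0.
The first p characters of w are a's, so xy (and hence y) consists only of a's. Write y = a^k, 1 ≤ k ≤ p.
Consider xy^2z = a^{p+k} b^p $^{2p}. Now the a- and b-counts sum to 2p+k, but the $-count is 2p ≠ 2p+k. So xy^2z ∉ L.
Contradiction. Therefore L is not regular.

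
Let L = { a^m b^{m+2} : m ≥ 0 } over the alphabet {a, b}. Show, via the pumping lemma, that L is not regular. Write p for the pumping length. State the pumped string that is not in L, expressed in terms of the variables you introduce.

a^{p+k} b^{p+2}

Assume L is regular. Let p be the pumping length given by the pumping lemma.
Take w = a^p b^{p+2}. Then w ∈ L and |w| = 2p+2 ≥ p.
The pumping lemma gives a decomposition w = xyz where |xy| ≤ p and |y| > 0.
The first p characters of w are a's, so xy (and hence y) consists only of a's. Write y = a^k, 1 ≤ k ≤ p.
Pump with i = 2: xy^2z = a^{p+k} b^{p+2}. For this to lie in L we would need p+2 = (p+k)+2, which forces k = 0. But k ≥ 1, so xy^2z ∉ L.
This is a contradiction; hence L is not regular.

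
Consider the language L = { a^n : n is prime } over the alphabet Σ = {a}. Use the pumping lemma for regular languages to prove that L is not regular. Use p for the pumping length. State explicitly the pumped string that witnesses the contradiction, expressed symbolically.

a^{q(1+k)}

Suppose for contradiction that L is regular, and let p be the pumping length.
Let q be a prime with q ≥ p+2 (infinitely many primes exist), and take w = a^q ∈ L with |w| = q ≥ p.
Write w = xyz as guaranteed by the lemma, with |xy| ≤ p and |y| > 0.
Then y = a^k for some k with 1 ≤ k ≤ p.
Since 1 ≤ k ≤ p, |xz| = q-k. Pump with i = q+1: |xy^{q+1}z| = (q-k)+(q+1)k = q+qk = q(1+k), which is composite (both factors ≥ 2). So xy^{q+1}z = a^{q(1+k)} ∉ L.
This is a contradiction; hence L is not regular.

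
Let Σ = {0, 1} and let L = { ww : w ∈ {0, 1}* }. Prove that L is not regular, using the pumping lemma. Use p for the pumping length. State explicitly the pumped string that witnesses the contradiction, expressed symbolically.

Assume L is regular; let p be its pumping constant.
Take w = 0^p 1^p 0^p 1^p = uu where u = 0^p1^p; then w ∈ L and |w| = 4p ≥ p.
By the pumping lemma, w = xyz with |xy| ≤ p and |y| > 0.
The first p characters of w are 0's, so xy (and hence y) consists only of 0's. Write y = 0^k, 1 ≤ k ≤ p.
Pump with i = 2: xy^2z = 0^{p+k} 1^p 0^p 1^p, of length 4p+k. Suppose this equals vv. The string starts with 0 and ends with 1, so v does too; thus the boundary between the two copies of v is a 1→0 transition. There is exactly one such transition, at position 2p+k, so |v| = 2p+k and |vv| = 4p+2k ≠ 4p+k since k ≥ 1. So xy^2z ∉ L.
This is a contradiction; hence L is not regular.

0^{p+k} 1^p 0^p 1^p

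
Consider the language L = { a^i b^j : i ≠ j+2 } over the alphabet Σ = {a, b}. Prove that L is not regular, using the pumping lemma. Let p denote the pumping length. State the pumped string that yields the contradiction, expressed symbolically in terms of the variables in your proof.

Assume L is regular; let p be its pumping constant.
Choose w = a^p b^{p+p!-2}. Since p ≠ (p+p!-2)+2 = p+p!, w ∈ L; and |w| ≥ p.
Write w = xyz as guaranteed by the lemma, with |xy| ≤ p and y is nonempty.
Since the first p symbols of w are all a's and |xy| ≤ p, y lies entirely in the leading a-block: y = a^k for some k with 1 ≤ k ≤ p.
Since 1 ≤ k ≤ p, k divides p!; set t = 1 + p!/k. Then xy^t z has p + (p!/k)·k = p + p! copies of a. Now the a-count is p+p! and (b-count)+2 = (p+p!-2)+2 = p+p!, so i ≠ j+2 fails. So xy^t z = a^{p+p!} b^{p+p!-2} ∉ L.
This contradicts the pumping lemma, so L is not regular.

a^{p+p!} b^{p+p!-2}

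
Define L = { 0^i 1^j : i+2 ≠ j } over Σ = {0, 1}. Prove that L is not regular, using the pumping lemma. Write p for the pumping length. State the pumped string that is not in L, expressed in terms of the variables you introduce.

0^{p+p!} 1^{p+p!+2}

Assume L is regular; let p be its pumping constant.
Choose w = 0^p 1^{p+p!+2}. Since p ≠ (p+p!+2)-2 = p+p!, w ∈ L; and |w| ≥ p.
By the pumping lemma, w = xyz with |xy| ≤ p and y is nonempty.
Because |xy| ≤ p and w begins with p copies of 0, we have y = 0^k with 1 ≤ k ≤ p.
Since 1 ≤ k ≤ p, k divides p!; set t = 1 + p!/k. Then xy^t z has p + (p!/k)·k = p + p! copies of 0. Now the 0-count is p+p! and (1-count)-2 = (p+p!+2)-2 = p+p!, so i+2 ≠ j fails. So xy^t z = 0^{p+p!} 1^{p+p!+2} ∉ L.
Contradiction. Therefore L is not regular.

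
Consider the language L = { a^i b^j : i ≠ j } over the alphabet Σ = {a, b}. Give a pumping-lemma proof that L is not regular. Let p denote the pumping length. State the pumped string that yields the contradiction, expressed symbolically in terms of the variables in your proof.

Assume L is regular; let p be its pumping constant.
Choose w = a^p b^{p+p!}. Since p ≠ p+p!, w ∈ L; and |w| ≥ p.
By the pumping lemma, w = xyz with |xy| ≤ p and y is nonempty.
The first p characters of w are a's, so xy (and hence y) consists only of a's. Write y = a^k, 1 ≤ k ≤ p.
Since 1 ≤ k ≤ p, k divides p!; set t = 1 + p!/k. Then xy^t z has p + (p!/k)·k = p + p! copies of a. Now the a-count equals the b-count, so i ≠ j fails. So xy^t z = a^{p+p!} b^{p+p!} ∉ L.
This is a contradiction; hence L is not regular.

a^{p+p!} b^{p+p!}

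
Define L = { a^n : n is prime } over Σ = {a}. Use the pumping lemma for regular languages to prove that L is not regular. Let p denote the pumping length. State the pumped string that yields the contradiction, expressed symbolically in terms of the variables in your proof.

Suppose for contradiction that L is regular, and let p be the pumping length.
Let q be a prime with q ≥ p+2 (infinitely many primes exist), and take w = a^q ∈ L with |w| = q ≥ p.
Write w = xyz as guaranteed by the lemma, with |xy| ≤ p and |y| ≥ 1.
Then y = a^k for some k with 1 ≤ k ≤ p.
Since 1 ≤ k ≤ p, |xz| = q-k. Pump with i = q+1: |xy^{q+1}z| = (q-k)+(q+1)k = q+qk = q(1+k), which is composite (both factors ≥ 2). So xy^{q+1}z = a^{q(1+k)} ∉ L.
This contradicts the pumping lemma, so L is not regular.

a^{q(1+k)}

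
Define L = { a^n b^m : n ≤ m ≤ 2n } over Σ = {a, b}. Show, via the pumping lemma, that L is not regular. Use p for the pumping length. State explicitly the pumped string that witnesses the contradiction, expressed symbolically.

Assume L is regular; let p be its pumping constant.
Take w = a^p b^p ∈ L (since p ≤ p ≤ 2p), with |w| = 2p ≥ p.
Write w = xyz as guaranteed by the lemma, with |xy| ≤ p and |y| > 0.
The first p characters of w are a's, so xy (and hence y) consists only of a's. Write y = a^k, 1 ≤ k ≤ p.
Pump with i = 2: xy^2z = a^{p+k} b^p. Now n = p+k > p = m, so the condition n ≤ m fails. Thus xy^2z ∉ L.
Contradiction. Therefore L is not regular.

a^{p+k} b^p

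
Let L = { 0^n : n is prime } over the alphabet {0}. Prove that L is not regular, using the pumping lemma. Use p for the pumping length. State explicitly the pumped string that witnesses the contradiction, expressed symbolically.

0^{q(1+k)}

Toward a contradiction, assume L is regular with pumping length p.
Let q be a prime with q ≥ p+2 (infinitely many primes exist), and take w = 0^q ∈ L with |w| = q ≥ p.
The pumping lemma gives a decomposition w = xyz where |xy| ≤ p and y is nonempty.
Then y = 0^k for some k with 1 ≤ k ≤ p.
Since 1 ≤ k ≤ p, |xz| = q-k. Pump with i = q+1: |xy^{q+1}z| = (q-k)+(q+1)k = q+qk = q(1+k), which is composite (both factors ≥ 2). So xy^{q+1}z = 0^{q(1+k)} ∉ L.
This is a contradiction; hence L is not regular.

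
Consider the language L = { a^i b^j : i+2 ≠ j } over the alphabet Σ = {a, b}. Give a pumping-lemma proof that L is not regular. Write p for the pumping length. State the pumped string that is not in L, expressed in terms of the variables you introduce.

Suppose for contradiction that L is regular, and let p be the pumping length.
Choose w = a^p b^{p+p!+2}. Since p ≠ (p+p!+2)-2 = p+p!, w ∈ L; and |w| ≥ p.
The pumping lemma gives a decomposition w = xyz where |xy| ≤ p and |y| ≥ 1.
Since the first p symbols of w are all a's and |xy| ≤ p, y lies entirely in the leading a-block: y = a^k for some k with 1 ≤ k ≤ p.
Since 1 ≤ k ≤ p, k divides p!; set t = 1 + p!/k. Then xy^t z has p + (p!/k)·k = p + p! copies of a. Now the a-count is p+p! and (b-count)-2 = (p+p!+2)-2 = p+p!, so i+2 ≠ j fails. So xy^t z = a^{p+p!} b^{p+p!+2} ∉ L.
This contradicts the pumping lemma, so L is not regular.

a^{p+p!} b^{p+p!+2}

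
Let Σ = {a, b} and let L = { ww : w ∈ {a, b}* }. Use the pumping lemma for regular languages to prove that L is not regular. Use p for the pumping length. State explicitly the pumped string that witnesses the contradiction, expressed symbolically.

a^{p+k} b^p a^p b^p

Toward a contradiction, assume L is regular with pumping length p.
Take w = a^p b^p a^p b^p = uu where u = a^pb^p; then w ∈ L and |w| = 4p ≥ p.
By the pumping lemma, w = xyz with |xy| ≤ p and |y| ≥ 1.
Because |xy| ≤ p and w begins with p copies of a, we have y = a^k with 1 ≤ k ≤ p.
Pump with i = 2: xy^2z = a^{p+k} b^p a^p b^p, of length 4p+k. Suppose this equals vv. The string starts with a and ends with b, so v does too; thus the boundary between the two copies of v is a b→a transition. There is exactly one such transition, at position 2p+k, so |v| = 2p+k and |vv| = 4p+2k ≠ 4p+k since k ≥ 1. So xy^2z ∉ L.
This is a contradiction; hence L is not regular.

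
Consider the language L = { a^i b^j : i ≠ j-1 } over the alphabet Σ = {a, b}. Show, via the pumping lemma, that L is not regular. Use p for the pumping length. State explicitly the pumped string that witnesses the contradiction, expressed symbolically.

a^{p+p!} b^{p+p!+1}

Assume L is regular. Let p be the pumping length given by the pumping lemma.
Choose w = a^p b^{p+p!+1}. Since p ≠ (p+p!+1)-1 = p+p!, w ∈ L; and |w| ≥ p.
Write w = xyz as guaranteed by the lemma, with |xy| ≤ p and |y| > 0.
Since the first p symbols of w are all a's and |xy| ≤ p, y lies entirely in the leading a-block: y = a^k for some k with 1 ≤ k ≤ p.
Since 1 ≤ k ≤ p, k divides p!; set t = 1 + p!/k. Then xy^t z has p + (p!/k)·k = p + p! copies of a. Now the a-count is p+p! and (b-count)-1 = (p+p!+1)-1 = p+p!, so i ≠ j-1 fails. So xy^t z = a^{p+p!} b^{p+p!+1} ∉ L.
Contradiction. Therefore L is not regular.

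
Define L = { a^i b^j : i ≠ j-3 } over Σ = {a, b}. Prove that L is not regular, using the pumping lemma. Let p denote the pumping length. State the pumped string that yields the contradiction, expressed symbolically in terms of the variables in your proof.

Assume L is regular; let p be its pumping constant.
Choose w = a^p b^{p+p!+3}. Since p ≠ (p+p!+3)-3 = p+p!, w ∈ L; and |w| ≥ p.
By the pumping lemma, w = xyz with |xy| ≤ p and y is nonempty.
The first p characters of w are a's, so xy (and hence y) consists only of a's. Write y = a^k, 1 ≤ k ≤ p.
Since 1 ≤ k ≤ p, k divides p!; set t = 1 + p!/k. Then xy^t z has p + (p!/k)·k = p + p! copies of a. Now the a-count is p+p! and (b-count)-3 = (p+p!+3)-3 = p+p!, so i ≠ j-3 fails. So xy^t z = a^{p+p!} b^{p+p!+3} ∉ L.
This contradicts the pumping lemma, so L is not regular.

a^{p+p!} b^{p+p!+3}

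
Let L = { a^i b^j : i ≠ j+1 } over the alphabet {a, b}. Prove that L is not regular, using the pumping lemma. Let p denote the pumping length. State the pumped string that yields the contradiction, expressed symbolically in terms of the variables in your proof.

Suppose for contradiction that L is regular, and let p be the pumping length.
Choose w = a^p b^{p+p!-1}. Since p ≠ (p+p!-1)+1 = p+p!, w ∈ L; and |w| ≥ p.
The pumping lemma gives a decomposition w = xyz where |xy| ≤ p and |y| > 0.
Since the first p symbols of w are all a's and |xy| ≤ p, y lies entirely in the leading a-block: y = a^k for some k with 1 ≤ k ≤ p.
Since 1 ≤ k ≤ p, k divides p!; set t = 1 + p!/k. Then xy^t z has p + (p!/k)·k = p + p! copies of a. Now the a-count is p+p! and (b-count)+1 = (p+p!-1)+1 = p+p!, so i ≠ j+1 fails. So xy^t z = a^{p+p!} b^{p+p!-1} ∉ L.
This is a contradiction; hence L is not regular.

a^{p+p!} b^{p+p!-1}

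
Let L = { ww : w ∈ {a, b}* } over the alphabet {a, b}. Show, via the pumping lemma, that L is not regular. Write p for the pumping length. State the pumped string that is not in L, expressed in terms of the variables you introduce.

a^{p+k} b^p a^p b^p

Toward a contradiction, assume L is regular with pumping length p.
Take w = a^p b^p a^p b^p = uu where u = a^pb^p; then w ∈ L and |w| = 4p ≥ p.
By the pumping lemma, w = xyz with |xy| ≤ p and |y| > 0.
Because |xy| ≤ p and w begins with p copies of a, we have y = a^k with 1 ≤ k ≤ p.
Pump with i = 2: xy^2z = a^{p+k} b^p a^p b^p, of length 4p+k. Suppose this equals vv. The string starts with a and ends with b, so v does too; thus the boundary between the two copies of v is a b→a transition. There is exactly one such transition, at position 2p+k, so |v| = 2p+k and |vv| = 4p+2k ≠ 4p+k since k ≥ 1. So xy^2z ∉ L.
This contradicts the pumping lemma, so L is not regular.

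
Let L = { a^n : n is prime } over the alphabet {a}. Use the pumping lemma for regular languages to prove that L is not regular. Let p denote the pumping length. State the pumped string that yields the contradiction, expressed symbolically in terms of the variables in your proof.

Toward a contradiction, assume L is regular with pumping length p.
Let q be a prime with q ≥ p+2 (infinitely many primes exist), and take w = a^q ∈ L with |w| = q ≥ p.
The pumping lemma gives a decomposition w = xyz where |xy| ≤ p and |y| ≥ 1.
Then y = a^k for some k with 1 ≤ k ≤ p.
Since 1 ≤ k ≤ p, |xz| = q-k. Pump with i = q+1: |xy^{q+1}z| = (q-k)+(q+1)k = q+qk = q(1+k), which is composite (both factors ≥ 2). So xy^{q+1}z = a^{q(1+k)} ∉ L.
Contradiction. Therefore L is not regular.

a^{q(1+k)}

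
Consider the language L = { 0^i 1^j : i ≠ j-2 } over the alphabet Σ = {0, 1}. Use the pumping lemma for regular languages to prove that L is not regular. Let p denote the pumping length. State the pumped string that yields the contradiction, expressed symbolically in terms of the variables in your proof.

Assume L is regular; let p be its pumping constant.
Choose w = 0^p 1^{p+p!+2}. Since p ≠ (p+p!+2)-2 = p+p!, w ∈ L; and |w| ≥ p.
The pumping lemma gives a decomposition w = xyz where |xy| ≤ p and y is nonempty.
Because |xy| ≤ p and w begins with p copies of 0, we have y = 0^k with 1 ≤ k ≤ p.
Since 1 ≤ k ≤ p, k divides p!; set t = 1 + p!/k. Then xy^t z has p + (p!/k)·k = p + p! copies of 0. Now the 0-count is p+p! and (1-count)-2 = (p+p!+2)-2 = p+p!, so i ≠ j-2 fails. So xy^t z = 0^{p+p!} 1^{p+p!+2} ∉ L.
Contradiction. Therefore L is not regular.

0^{p+p!} 1^{p+p!+2}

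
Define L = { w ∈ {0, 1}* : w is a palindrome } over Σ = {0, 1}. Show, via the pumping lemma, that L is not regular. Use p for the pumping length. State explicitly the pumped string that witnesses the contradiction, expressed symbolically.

0^{p+k} 1 0^p

Assume L is regular. Let p be the pumping length given by the pumping lemma.
Take w = 0^p 1 0^p, a palindrome of length 2p+1 ≥ p.
Write w = xyz as guaranteed by the lemma, with |xy| ≤ p and |y| > 0.
The first p characters of w are 0's, so xy (and hence y) consists only of 0's. Write y = 0^k, 1 ≤ k ≤ p.
Pump with i = 2: xy^2z = 0^{p+k} 1 0^p. Its reverse is 0^p 1 0^{p+k}, which differs from xy^2z since k ≥ 1. So xy^2z is not a palindrome and xy^2z ∉ L.
Contradiction. Therefore L is not regular.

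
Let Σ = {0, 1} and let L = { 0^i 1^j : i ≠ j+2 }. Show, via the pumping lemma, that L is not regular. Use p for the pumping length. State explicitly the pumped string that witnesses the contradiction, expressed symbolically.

0^{p+p!} 1^{p+p!-2}

Suppose for contradiction that L is regular, and let p be the pumping length.
Choose w = 0^p 1^{p+p!-2}. Since p ≠ (p+p!-2)+2 = p+p!, w ∈ L; and |w| ≥ p.
Write w = xyz as guaranteed by the lemma, with |xy| ≤ p and |y| ≥ 1.
The first p characters of w are 0's, so xy (and hence y) consists only of 0's. Write y = 0^k, 1 ≤ k ≤ p.
Since 1 ≤ k ≤ p, k divides p!; set t = 1 + p!/k. Then xy^t z has p + (p!/k)·k = p + p! copies of 0. Now the 0-count is p+p! and (1-count)+2 = (p+p!-2)+2 = p+p!, so i ≠ j+2 fails. So xy^t z = 0^{p+p!} 1^{p+p!-2} ∉ L.
Contradiction. Therefore L is not regular.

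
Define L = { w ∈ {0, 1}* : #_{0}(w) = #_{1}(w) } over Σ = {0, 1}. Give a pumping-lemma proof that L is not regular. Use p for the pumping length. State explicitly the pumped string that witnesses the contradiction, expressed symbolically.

0^{p+k} 1^p

Toward a contradiction, assume L is regular with pumping length p.
Choose w = 0^p 1^p ∈ L with |w| = 2p ≥ p.
Write w = xyz as guaranteed by the lemma, with |xy| ≤ p and |y| > 0.
Since the first p symbols of w are all 0's and |xy| ≤ p, y lies entirely in the leading 0-block: y = 0^k for some k with 1 ≤ k ≤ p.
Pump with i = 2: xy^2z = 0^{p+k} 1^p has p+k occurrences of 0 but only p of 1. Since k ≥ 1 the counts differ, so xy^2z ∉ L.
Contradiction. Therefore L is not regular.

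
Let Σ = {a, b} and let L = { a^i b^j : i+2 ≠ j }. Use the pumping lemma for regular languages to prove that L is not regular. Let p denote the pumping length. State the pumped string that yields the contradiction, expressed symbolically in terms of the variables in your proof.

Assume L is regular; let p be its pumping constant.
Choose w = a^p b^{p+p!+2}. Since p ≠ (p+p!+2)-2 = p+p!, w ∈ L; and |w| ≥ p.
By the pumping lemma, w = xyz with |xy| ≤ p and y is nonempty.
Because |xy| ≤ p and w begins with p copies of a, we have y = a^k with 1 ≤ k ≤ p.
Since 1 ≤ k ≤ p, k divides p!; set t = 1 + p!/k. Then xy^t z has p + (p!/k)·k = p + p! copies of a. Now the a-count is p+p! and (b-count)-2 = (p+p!+2)-2 = p+p!, so i+2 ≠ j fails. So xy^t z = a^{p+p!} b^{p+p!+2} ∉ L.
This is a contradiction; hence L is not regular.

a^{p+p!} b^{p+p!+2}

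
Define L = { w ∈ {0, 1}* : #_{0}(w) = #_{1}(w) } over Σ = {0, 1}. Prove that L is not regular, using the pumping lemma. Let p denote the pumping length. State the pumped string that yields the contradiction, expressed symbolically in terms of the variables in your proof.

Assume L is regular; let p be its pumping constant.
Choose w = 0^p 1^p ∈ L with |w| = 2p ≥ p.
Write w = xyz as guaranteed by the lemma, with |xy| ≤ p and |y| ≥ 1.
Because |xy| ≤ p and w begins with p copies of 0, we have y = 0^k with 1 ≤ k ≤ p.
Pump with i = 2: xy^2z = 0^{p+k} 1^p has p+k occurrences of 0 but only p of 1. Since k ≥ 1 the counts differ, so xy^2z ∉ L.
This contradicts the pumping lemma, so L is not regular.

0^{p+k} 1^p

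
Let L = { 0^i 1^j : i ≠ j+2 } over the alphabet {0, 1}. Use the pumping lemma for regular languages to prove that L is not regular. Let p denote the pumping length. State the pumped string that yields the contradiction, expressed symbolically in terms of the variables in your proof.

Suppose for contradiction that L is regular, and let p be the pumping length.
Choose w = 0^p 1^{p+p!-2}. Since p ≠ (p+p!-2)+2 = p+p!, w ∈ L; and |w| ≥ p.
By the pumping lemma, w = xyz with |xy| ≤ p and |y| > 0.
The first p characters of w are 0's, so xy (and hence y) consists only of 0's. Write y = 0^k, 1 ≤ k ≤ p.
Since 1 ≤ k ≤ p, k divides p!; set t = 1 + p!/k. Then xy^t z has p + (p!/k)·k = p + p! copies of 0. Now the 0-count is p+p! and (1-count)+2 = (p+p!-2)+2 = p+p!, so i ≠ j+2 fails. So xy^t z = 0^{p+p!} 1^{p+p!-2} ∉ L.
Contradiction. Therefore L is not regular.

0^{p+p!} 1^{p+p!-2}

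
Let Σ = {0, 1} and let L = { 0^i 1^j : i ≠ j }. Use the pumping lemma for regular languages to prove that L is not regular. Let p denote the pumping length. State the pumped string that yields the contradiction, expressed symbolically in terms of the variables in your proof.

Assume L is regular. Let p be the pumping length given by the pumping lemma.
Choose w = 0^p 1^{p+p!}. Since p ≠ p+p!, w ∈ L; and |w| ≥ p.
The pumping lemma gives a decomposition w = xyz where |xy| ≤ p and |y| ≥ 1.
The first p characters of w are 0's, so xy (and hence y) consists only of 0's. Write y = 0^k, 1 ≤ k ≤ p.
Since 1 ≤ k ≤ p, k divides p!; set t = 1 + p!/k. Then xy^t z has p + (p!/k)·k = p + p! copies of 0. Now the 0-count equals the 1-count, so i ≠ j fails. So xy^t z = 0^{p+p!} 1^{p+p!} ∉ L.
This contradicts the pumping lemma, so L is not regular.

0^{p+p!} 1^{p+p!}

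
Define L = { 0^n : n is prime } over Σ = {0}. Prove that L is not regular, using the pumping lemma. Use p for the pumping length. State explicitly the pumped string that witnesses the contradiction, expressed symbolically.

0^{q(1+k)}

Assume L is regular. Let p be the pumping length given by the pumping lemma.
Let q be a prime with q ≥ p+2 (infinitely many primes exist), and take w = 0^q ∈ L with |w| = q ≥ p.
By the pumping lemma, w = xyz with |xy| ≤ p and |y| ≥ 1.
Then y = 0^k for some k with 1 ≤ k ≤ p.
Since 1 ≤ k ≤ p, |xz| = q-k. Pump with i = q+1: |xy^{q+1}z| = (q-k)+(q+1)k = q+qk = q(1+k), which is composite (both factors ≥ 2). So xy^{q+1}z = 0^{q(1+k)} ∉ L.
This is a contradiction; hence L is not regular.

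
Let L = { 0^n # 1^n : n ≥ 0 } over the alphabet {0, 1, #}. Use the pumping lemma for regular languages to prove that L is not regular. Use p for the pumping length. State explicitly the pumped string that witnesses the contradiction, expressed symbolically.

0^{p+k} # 1^p

Assume L is regular; let p be its pumping constant.
Take w = 0^p # 1^p ∈ L with |w| = 2p+1 ≥ p.
The pumping lemma gives a decomposition w = xyz where |xy| ≤ p and |y| ≥ 1.
The first p characters of w are 0's, so xy (and hence y) consists only of 0's. Write y = 0^k, 1 ≤ k ≤ p.
Pump with i = 2: xy^2z = 0^{p+k} # 1^p, which would require p+k = p. But k ≥ 1, so xy^2z ∉ L.
This is a contradiction; hence L is not regular.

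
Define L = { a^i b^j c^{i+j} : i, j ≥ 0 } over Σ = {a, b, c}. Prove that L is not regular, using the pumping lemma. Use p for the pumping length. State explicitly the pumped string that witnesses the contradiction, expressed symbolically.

Toward a contradiction, assume L is regular with pumping length p.
Take w = a^p b^p c^{2p} ∈ L (with i=j=p, i+j=2p), |w| = 4p ≥ p.
By the pumping lemma, w = xyz with |xy| ≤ p and |y| ≥ 1.
Since the first p symbols of w are all a's and |xy| ≤ p, y lies entirely in the leading a-block: y = a^k for some k with 1 ≤ k ≤ p.
Consider xy^2z = a^{p+k} b^p c^{2p}. Now the a- and b-counts sum to 2p+k, but the c-count is 2p ≠ 2p+k. So xy^2z ∉ L.
This is a contradiction; hence L is not regular.

a^{p+k} b^p c^{2p}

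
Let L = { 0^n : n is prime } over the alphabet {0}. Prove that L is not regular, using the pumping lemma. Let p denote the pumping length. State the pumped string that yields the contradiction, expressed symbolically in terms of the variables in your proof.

0^{q(1+k)}

Suppose for contradiction that L is regular, and let p be the pumping length.
Let q be a prime with q ≥ p+2 (infinitely many primes exist), and take w = 0^q ∈ L with |w| = q ≥ p.
By the pumping lemma, w = xyz with |xy| ≤ p and y is nonempty.
Then y = 0^k for some k with 1 ≤ k ≤ p.
Since 1 ≤ k ≤ p, |xz| = q-k. Pump with i = q+1: |xy^{q+1}z| = (q-k)+(q+1)k = q+qk = q(1+k), which is composite (both factors ≥ 2). So xy^{q+1}z = 0^{q(1+k)} ∉ L.
This contradicts the pumping lemma, so L is not regular.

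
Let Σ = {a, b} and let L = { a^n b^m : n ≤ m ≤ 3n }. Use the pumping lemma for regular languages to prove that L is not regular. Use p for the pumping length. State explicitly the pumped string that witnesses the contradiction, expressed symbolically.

Assume L is regular. Let p be the pumping length given by the pumping lemma.
Take w = a^p b^p ∈ L (since p ≤ p ≤ 3p), with |w| = 2p ≥ p.
Write w = xyz as guaranteed by the lemma, with |xy| ≤ p and y is nonempty.
Because |xy| ≤ p and w begins with p copies of a, we have y = a^k with 1 ≤ k ≤ p.
Pump with i = 2: xy^2z = a^{p+k} b^p. Now n = p+k > p = m, so the condition n ≤ m fails. Thus xy^2z ∉ L.
This contradicts the pumping lemma, so L is not regular.

a^{p+k} b^p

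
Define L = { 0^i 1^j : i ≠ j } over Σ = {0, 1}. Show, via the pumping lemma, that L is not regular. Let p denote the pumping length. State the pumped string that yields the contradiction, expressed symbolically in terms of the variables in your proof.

Toward a contradiction, assume L is regular with pumping length p.
Choose w = 0^p 1^{p+p!}. Since p ≠ p+p!, w ∈ L; and |w| ≥ p.
By the pumping lemma, w = xyz with |xy| ≤ p and y is nonempty.
The first p characters of w are 0's, so xy (and hence y) consists only of 0's. Write y = 0^k, 1 ≤ k ≤ p.
Since 1 ≤ k ≤ p, k divides p!; set t = 1 + p!/k. Then xy^t z has p + (p!/k)·k = p + p! copies of 0. Now the 0-count equals the 1-count, so i ≠ j fails. So xy^t z = 0^{p+p!} 1^{p+p!} ∉ L.
This is a contradiction; hence L is not regular.

0^{p+p!} 1^{p+p!}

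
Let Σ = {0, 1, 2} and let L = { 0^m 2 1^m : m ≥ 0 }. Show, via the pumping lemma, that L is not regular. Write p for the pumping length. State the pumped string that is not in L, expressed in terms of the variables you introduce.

0^{p+k} 2 1^p

Assume L is regular; let p be its pumping constant.
Take w = 0^p 2 1^p ∈ L with |w| = 2p+1 ≥ p.
Write w = xyz as guaranteed by the lemma, with |xy| ≤ p and y is nonempty.
Since the first p symbols of w are all 0's and |xy| ≤ p, y lies entirely in the leading 0-block: y = 0^k for some k with 1 ≤ k ≤ p.
Pump with i = 2: xy^2z = 0^{p+k} 2 1^p, which would require p+k = p. But k ≥ 1, so xy^2z ∉ L.
Contradiction. Therefore L is not regular.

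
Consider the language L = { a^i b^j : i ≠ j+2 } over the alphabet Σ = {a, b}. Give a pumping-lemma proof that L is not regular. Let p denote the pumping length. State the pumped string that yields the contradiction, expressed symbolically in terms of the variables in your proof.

a^{p+p!} b^{p+p!-2}

Assume L is regular; let p be its pumping constant.
Choose w = a^p b^{p+p!-2}. Since p ≠ (p+p!-2)+2 = p+p!, w ∈ L; and |w| ≥ p.
By the pumping lemma, w = xyz with |xy| ≤ p and |y| ≥ 1.
Since the first p symbols of w are all a's and |xy| ≤ p, y lies entirely in the leading a-block: y = a^k for some k with 1 ≤ k ≤ p.
Since 1 ≤ k ≤ p, k divides p!; set t = 1 + p!/k. Then xy^t z has p + (p!/k)·k = p + p! copies of a. Now the a-count is p+p! and (b-count)+2 = (p+p!-2)+2 = p+p!, so i ≠ j+2 fails. So xy^t z = a^{p+p!} b^{p+p!-2} ∉ L.
This contradicts the pumping lemma, so L is not regular.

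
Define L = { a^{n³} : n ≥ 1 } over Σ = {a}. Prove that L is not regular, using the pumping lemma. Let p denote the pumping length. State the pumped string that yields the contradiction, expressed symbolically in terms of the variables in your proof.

a^{p³+k}

Assume L is regular. Let p be the pumping length given by the pumping lemma.
Take w = a^{p³} ∈ L with |w| = p³ ≥ p.
By the pumping lemma, w = xyz with |xy| ≤ p and |y| > 0.
Then y = a^k for some k with 1 ≤ k ≤ p.
Pump with i = 2: xy^2z = a^{p³+k}. Since 1 ≤ k ≤ p, p³ < p³+k ≤ p³+p < p³+3p²+3p+1 = (p+1)³, so p³+k is not a perfect cube. So xy^2z ∉ L.
This is a contradiction; hence L is not regular.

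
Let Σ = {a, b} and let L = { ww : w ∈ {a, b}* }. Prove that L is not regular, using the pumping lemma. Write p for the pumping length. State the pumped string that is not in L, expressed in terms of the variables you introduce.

Suppose for contradiction that L is regular, and let p be the pumping length.
Take w = a^p b^p a^p b^p = uu where u = a^pb^p; then w ∈ L and |w| = 4p ≥ p.
By the pumping lemma, w = xyz with |xy| ≤ p and y is nonempty.
The first p characters of w are a's, so xy (and hence y) consists only of a's. Write y = a^k, 1 ≤ k ≤ p.
Pump with i = 2: xy^2z = a^{p+k} b^p a^p b^p, of length 4p+k. Suppose this equals vv. The string starts with a and ends with b, so v does too; thus the boundary between the two copies of v is a b→a transition. There is exactly one such transition, at position 2p+k, so |v| = 2p+k and |vv| = 4p+2k ≠ 4p+k since k ≥ 1. So xy^2z ∉ L.
This contradicts the pumping lemma, so L is not regular.

a^{p+k} b^p a^p b^p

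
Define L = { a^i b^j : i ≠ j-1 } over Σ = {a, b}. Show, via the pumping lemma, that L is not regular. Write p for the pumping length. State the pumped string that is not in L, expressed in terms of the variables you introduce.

a^{p+p!} b^{p+p!+1}

Assume L is regular; let p be its pumping constant.
Choose w = a^p b^{p+p!+1}. Since p ≠ (p+p!+1)-1 = p+p!, w ∈ L; and |w| ≥ p.
By the pumping lemma, w = xyz with |xy| ≤ p and |y| > 0.
The first p characters of w are a's, so xy (and hence y) consists only of a's. Write y = a^k, 1 ≤ k ≤ p.
Since 1 ≤ k ≤ p, k divides p!; set t = 1 + p!/k. Then xy^t z has p + (p!/k)·k = p + p! copies of a. Now the a-count is p+p! and (b-count)-1 = (p+p!+1)-1 = p+p!, so i ≠ j-1 fails. So xy^t z = a^{p+p!} b^{p+p!+1} ∉ L.
Contradiction. Therefore L is not regular.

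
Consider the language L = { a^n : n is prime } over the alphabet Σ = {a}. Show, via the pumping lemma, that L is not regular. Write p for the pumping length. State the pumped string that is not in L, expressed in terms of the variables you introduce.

a^{q(1+k)}

Toward a contradiction, assume L is regular with pumping length p.
Let q be a prime with q ≥ p+2 (infinitely many primes exist), and take w = a^q ∈ L with |w| = q ≥ p.
The pumping lemma gives a decomposition w = xyz where |xy| ≤ p and |y| ≥ 1.
Then y = a^k for some k with 1 ≤ k ≤ p.
Since 1 ≤ k ≤ p, |xz| = q-k. Pump with i = q+1: |xy^{q+1}z| = (q-k)+(q+1)k = q+qk = q(1+k), which is composite (both factors ≥ 2). So xy^{q+1}z = a^{q(1+k)} ∉ L.
Contradiction. Therefore L is not regular.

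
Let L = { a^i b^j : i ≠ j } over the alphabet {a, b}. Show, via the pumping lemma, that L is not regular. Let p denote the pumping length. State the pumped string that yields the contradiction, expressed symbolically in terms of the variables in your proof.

Assume L is regular. Let p be the pumping length given by the pumping lemma.
Choose w = a^p b^{p+p!}. Since p ≠ p+p!, w ∈ L; and |w| ≥ p.
Write w = xyz as guaranteed by the lemma, with |xy| ≤ p and |y| > 0.
Because |xy| ≤ p and w begins with p copies of a, we have y = a^k with 1 ≤ k ≤ p.
Since 1 ≤ k ≤ p, k divides p!; set t = 1 + p!/k. Then xy^t z has p + (p!/k)·k = p + p! copies of a. Now the a-count equals the b-count, so i ≠ j fails. So xy^t z = a^{p+p!} b^{p+p!} ∉ L.
This is a contradiction; hence L is not regular.

a^{p+p!} b^{p+p!}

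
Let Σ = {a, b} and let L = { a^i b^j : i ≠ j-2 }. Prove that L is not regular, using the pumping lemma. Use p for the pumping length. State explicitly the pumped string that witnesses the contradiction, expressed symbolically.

Suppose for contradiction that L is regular, and let p be the pumping length.
Choose w = a^p b^{p+p!+2}. Since p ≠ (p+p!+2)-2 = p+p!, w ∈ L; and |w| ≥ p.
By the pumping lemma, w = xyz with |xy| ≤ p and |y| ≥ 1.
The first p characters of w are a's, so xy (and hence y) consists only of a's. Write y = a^k, 1 ≤ k ≤ p.
Since 1 ≤ k ≤ p, k divides p!; set t = 1 + p!/k. Then xy^t z has p + (p!/k)·k = p + p! copies of a. Now the a-count is p+p! and (b-count)-2 = (p+p!+2)-2 = p+p!, so i ≠ j-2 fails. So xy^t z = a^{p+p!} b^{p+p!+2} ∉ L.
Contradiction. Therefore L is not regular.

a^{p+p!} b^{p+p!+2}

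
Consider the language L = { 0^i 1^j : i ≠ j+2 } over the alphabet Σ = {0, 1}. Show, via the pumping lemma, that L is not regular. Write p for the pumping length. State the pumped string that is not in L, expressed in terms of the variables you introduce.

Toward a contradiction, assume L is regular with pumping length p.
Choose w = 0^p 1^{p+p!-2}. Since p ≠ (p+p!-2)+2 = p+p!, w ∈ L; and |w| ≥ p.
The pumping lemma gives a decomposition w = xyz where |xy| ≤ p and y is nonempty.
The first p characters of w are 0's, so xy (and hence y) consists only of 0's. Write y = 0^k, 1 ≤ k ≤ p.
Since 1 ≤ k ≤ p, k divides p!; set t = 1 + p!/k. Then xy^t z has p + (p!/k)·k = p + p! copies of 0. Now the 0-count is p+p! and (1-count)+2 = (p+p!-2)+2 = p+p!, so i ≠ j+2 fails. So xy^t z = 0^{p+p!} 1^{p+p!-2} ∉ L.
This contradicts the pumping lemma, so L is not regular.

0^{p+p!} 1^{p+p!-2}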